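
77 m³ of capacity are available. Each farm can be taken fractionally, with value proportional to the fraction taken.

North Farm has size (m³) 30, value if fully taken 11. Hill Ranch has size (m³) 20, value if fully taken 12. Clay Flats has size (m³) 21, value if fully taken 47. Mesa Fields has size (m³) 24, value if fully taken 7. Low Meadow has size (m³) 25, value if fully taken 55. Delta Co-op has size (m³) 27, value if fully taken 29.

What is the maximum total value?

133.4

Rank by value-to-size ratio: Clay Flats 47/21≈2.24, Low Meadow 55/25≈2.2, Delta Co-op 29/27≈1.07, Hill Ranch 12/20≈0.6, North Farm 11/30≈0.367, Mesa Fields 7/24≈0.292.
All 21 m³ of Clay Flats fit (value 47) ; 56 remain.
Take all of Low Meadow (25 m³, value 55) ; 31 m³ left.
All 27 m³ of Delta Co-op fit (value 29) ; 4 remain.
Fill the last 4 m³ with part of Hill Ranch: 4/20 of it earns 2.4.
Total value = 133.4.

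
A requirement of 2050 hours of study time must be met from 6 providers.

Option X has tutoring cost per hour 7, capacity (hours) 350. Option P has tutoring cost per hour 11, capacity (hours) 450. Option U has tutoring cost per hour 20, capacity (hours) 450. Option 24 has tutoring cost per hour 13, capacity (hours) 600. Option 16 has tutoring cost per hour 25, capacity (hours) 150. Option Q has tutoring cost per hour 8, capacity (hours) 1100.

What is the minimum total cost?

Fill from the cheapest provider first.
Option X (7): use full 350 → 1700 hours to go.
Option Q (8): use full 1100 → 600 hours to go.
Take 450 from Option P at 11 → need 150 more.
Option 24 at 13: take 150 of its 600 → requirement met.
Option U, Option 16: unused.
Cost = 350×7 + 1100×8 + 450×11 + 150×13 = 18150.

18150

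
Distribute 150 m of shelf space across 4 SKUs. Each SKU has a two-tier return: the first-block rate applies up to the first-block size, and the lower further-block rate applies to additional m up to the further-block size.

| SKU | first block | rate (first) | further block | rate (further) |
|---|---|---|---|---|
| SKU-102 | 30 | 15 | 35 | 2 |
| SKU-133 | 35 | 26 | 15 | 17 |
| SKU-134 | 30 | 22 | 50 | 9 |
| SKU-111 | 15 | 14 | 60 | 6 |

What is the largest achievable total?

2710

Order all 8 blocks by rate: SKU-133/T1 26 > SKU-134/T1 22 > SKU-133/T2 17 > SKU-102/T1 15 > SKU-111/T1 14 > SKU-134/T2 9 > SKU-111/T2 6 > SKU-102/T2 2.
Fill SKU-133 T1 block (35 at 26) ; 115 left.
SKU-134/T1 (22): +30 ; 85 left.
SKU-133/T2 (17): +15 ; 70 left.
SKU-102/T1 (15): +30 ; 40 left.
SKU-111 T1 at 14: fill all 15 ; 25 left.
SKU-134 T2 at 9: only 25 left, fill 25.
Total = 26×35 + 22×30 + 17×15 + 15×30 + 14×15 + 9×25 = 2710.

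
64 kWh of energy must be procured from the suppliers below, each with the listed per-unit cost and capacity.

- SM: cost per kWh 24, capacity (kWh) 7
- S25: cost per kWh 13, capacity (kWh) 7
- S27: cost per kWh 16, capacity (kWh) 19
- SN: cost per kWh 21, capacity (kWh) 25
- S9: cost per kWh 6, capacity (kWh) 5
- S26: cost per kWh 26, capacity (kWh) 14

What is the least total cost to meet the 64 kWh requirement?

Fill from the cheapest supplier first.
S9 at 6: take all 5 kWh → 59 still needed.
Take 7 from S25 at 13 → need 52 more.
S27 at 16: take all 19 kWh → 33 still needed.
SN (21): use full 25 → 8 kWh to go.
SM at 24: take all 7 kWh → 1 still needed.
Take 1 from S26 at 26 to finish.
Cost = 5×6 + 7×13 + 19×16 + 25×21 + 7×24 + 1×26 = 1144.

1144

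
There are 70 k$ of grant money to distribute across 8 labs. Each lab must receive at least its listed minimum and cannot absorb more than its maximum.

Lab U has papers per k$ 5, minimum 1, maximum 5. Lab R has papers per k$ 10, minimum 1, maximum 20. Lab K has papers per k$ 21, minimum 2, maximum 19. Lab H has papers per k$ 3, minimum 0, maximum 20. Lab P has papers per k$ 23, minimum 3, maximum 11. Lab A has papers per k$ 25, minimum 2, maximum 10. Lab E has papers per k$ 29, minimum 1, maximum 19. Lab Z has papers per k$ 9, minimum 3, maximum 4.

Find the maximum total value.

1555

Meeting every minimum uses 1+1+2+0+3+2+1+3 = 13 k$, leaving 57.
Rank by papers per k$: Lab E 29 > Lab A 25 > Lab P 23 > Lab K 21 > Lab R 10 > Lab Z 9 > Lab U 5 > Lab H 3.
Lab E: +18 to 19 (cap) — 39 left.
Give Lab A 8 more to hit its cap of 10 — 31 left.
Give Lab P 8 more to hit its cap of 11 — 23 left.
Give Lab K 17 more to hit its cap of 19 — 6 left.
Lab R has room for 19 more but only 6 remain, so it gets 7.
Total = 5×1 + 10×7 + 21×19 + 23×11 + 25×10 + 29×19 + 9×3 = 1555.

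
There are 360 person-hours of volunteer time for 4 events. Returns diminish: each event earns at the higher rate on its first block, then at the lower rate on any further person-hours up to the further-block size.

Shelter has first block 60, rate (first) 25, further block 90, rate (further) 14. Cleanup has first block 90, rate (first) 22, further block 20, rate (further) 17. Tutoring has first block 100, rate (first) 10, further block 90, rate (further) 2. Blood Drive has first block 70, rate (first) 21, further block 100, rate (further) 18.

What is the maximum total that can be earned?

7370

Rank every tier by rate: Shelter/first 25 > Cleanup/first 22 > Blood Drive/first 21 > Blood Drive/second 18 > Cleanup/second 17 > Shelter/second 14 > Tutoring/first 10 > Tutoring/second 2.
Shelter/first (25): +60 → 300 left.
Cleanup/first (22): +90 → 210 left.
Blood Drive first at 21: fill all 70 → 140 left.
Blood Drive second at 18: fill all 100 → 40 left.
Fill Cleanup second block (20 at 17) → 20 left.
20 remain; put them into Shelter second at 14.
Total = 25×60 + 22×90 + 21×70 + 18×100 + 17×20 + 14×20 = 7370.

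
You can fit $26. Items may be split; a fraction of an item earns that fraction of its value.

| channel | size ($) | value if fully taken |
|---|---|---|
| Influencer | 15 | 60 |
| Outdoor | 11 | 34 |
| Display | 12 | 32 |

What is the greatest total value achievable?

Best value per unit of size first: Influencer 60/15≈4, Outdoor 34/11≈3.09, Display 32/12≈2.67.
All 15 $ of Influencer fit (value 60) → 11 remain.
Take all of Outdoor (11 $, value 34) → 0 $ left.
Total value = 94.

94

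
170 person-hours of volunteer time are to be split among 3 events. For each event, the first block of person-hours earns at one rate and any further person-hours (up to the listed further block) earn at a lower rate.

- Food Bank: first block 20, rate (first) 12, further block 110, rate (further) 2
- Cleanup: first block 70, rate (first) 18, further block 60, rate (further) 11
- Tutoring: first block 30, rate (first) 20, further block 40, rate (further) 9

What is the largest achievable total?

Rank every tier by rate: Tutoring/tier1 20 > Cleanup/tier1 18 > Food Bank/tier1 12 > Cleanup/tier2 11 > Tutoring/tier2 9 > Food Bank/tier2 2.
Tutoring/tier1 (20): +30 — 140 left.
Cleanup/tier1 (18): +70 — 70 left.
Food Bank tier1 at 12: fill all 20 — 50 left.
Cleanup tier2 at 11: only 50 left, fill 50.
Total = 20×30 + 18×70 + 12×20 + 11×50 = 2650.

2650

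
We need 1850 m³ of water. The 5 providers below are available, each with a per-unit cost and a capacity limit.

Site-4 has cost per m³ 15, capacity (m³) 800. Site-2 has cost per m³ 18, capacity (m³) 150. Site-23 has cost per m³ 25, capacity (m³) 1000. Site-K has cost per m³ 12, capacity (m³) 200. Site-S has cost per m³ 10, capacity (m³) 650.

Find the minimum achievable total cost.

24850

Use providers in increasing cost order.
Site-S at 10: take all 650 m³ ; 1200 still needed.
Site-K at 12: take all 200 m³ ; 1000 still needed.
Take 800 from Site-4 at 15 ; need 200 more.
Site-2 at 18: take all 150 m³ ; 50 still needed.
Site-23 at 25: take 50 of its 1000 ; requirement met.
Cost = 650×10 + 200×12 + 800×15 + 150×18 + 50×25 = 24850.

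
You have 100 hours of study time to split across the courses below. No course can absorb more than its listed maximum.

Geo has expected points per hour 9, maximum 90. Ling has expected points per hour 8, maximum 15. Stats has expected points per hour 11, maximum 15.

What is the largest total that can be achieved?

Highest expected points per hour first: Stats 11 > Geo 9 > Ling 8.
Stats takes 15 to reach its cap of 15 ; 85 left.
Geo: +85 (room for 90) → 85. Pool exhausted.
Total = 9×85 + 11×15 = 930.

930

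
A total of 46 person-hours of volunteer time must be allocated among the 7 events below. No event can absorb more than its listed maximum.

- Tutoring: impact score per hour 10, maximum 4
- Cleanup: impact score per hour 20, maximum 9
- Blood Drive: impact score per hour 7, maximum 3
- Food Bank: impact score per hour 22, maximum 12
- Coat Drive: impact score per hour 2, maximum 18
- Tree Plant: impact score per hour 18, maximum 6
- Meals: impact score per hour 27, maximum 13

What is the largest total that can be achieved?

957

Order the events by impact score per hour: Meals 27 > Food Bank 22 > Cleanup 20 > Tree Plant 18 > Tutoring 10 > Blood Drive 7 > Coat Drive 2.
Meals takes 13 to reach its cap of 13 ; 33 left.
Give Food Bank 12 to hit its cap of 12 ; 21 left.
Cleanup: +9 to 9 (cap) ; 12 left.
Give Tree Plant 6 to hit its cap of 6 ; 6 left.
Tutoring: +4 to 4 (cap) ; 2 left.
Blood Drive: +2 (room for 3) → 2. Pool exhausted.
Total = 10×4 + 20×9 + 7×2 + 22×12 + 18×6 + 27×13 = 957.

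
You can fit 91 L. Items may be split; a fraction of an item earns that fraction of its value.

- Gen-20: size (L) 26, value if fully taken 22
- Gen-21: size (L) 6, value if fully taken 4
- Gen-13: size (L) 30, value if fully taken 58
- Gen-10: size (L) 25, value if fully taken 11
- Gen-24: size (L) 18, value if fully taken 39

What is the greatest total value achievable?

127.84

Sort by value density: Gen-24 39/18≈2.17, Gen-13 58/30≈1.93, Gen-20 22/26≈0.846, Gen-21 4/6≈0.667, Gen-10 11/25≈0.44.
Take all of Gen-24 (18 L, value 39) → 73 L left.
Gen-13: take in full, 30 L for value 58 → 43 left.
Gen-20: take in full, 26 L for value 22 → 17 left.
Take all of Gen-21 (6 L, value 4) → 11 L left.
11 L left: a 11/25 share of Gen-10 gives 11×11/25 = 4.84.
Total value = 127.84.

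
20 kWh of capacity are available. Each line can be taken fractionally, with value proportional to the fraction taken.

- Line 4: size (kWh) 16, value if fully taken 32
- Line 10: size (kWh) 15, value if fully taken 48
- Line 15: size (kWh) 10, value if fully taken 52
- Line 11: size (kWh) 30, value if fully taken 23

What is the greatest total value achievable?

Best value per unit of size first: Line 15 52/10≈5.2, Line 10 48/15≈3.2, Line 4 32/16≈2, Line 11 23/30≈0.767.
Line 15: take in full, 10 kWh for value 52 ; 10 left.
10 kWh left: a 10/15 share of Line 10 gives 48×10/15 = 32.
Total value = 84.

84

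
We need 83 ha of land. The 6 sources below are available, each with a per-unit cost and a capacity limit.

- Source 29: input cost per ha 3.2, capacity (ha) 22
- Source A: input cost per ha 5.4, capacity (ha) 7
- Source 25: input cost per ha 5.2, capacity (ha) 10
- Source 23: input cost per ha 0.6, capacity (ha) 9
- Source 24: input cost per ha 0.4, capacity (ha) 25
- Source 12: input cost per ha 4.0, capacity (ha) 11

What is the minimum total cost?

214.2

Cheapest first:
Take 25 from Source 24 at 0.4 — need 58 more.
Source 23 (0.6): use full 9 — 49 ha to go.
Take 22 from Source 29 at 3.2 — need 27 more.
Take 11 from Source 12 at 4.0 — need 16 more.
Source 25 at 5.2: take all 10 ha — 6 still needed.
Take 6 from Source A at 5.4 to finish.
Cost = 25×0.4 + 9×0.6 + 22×3.2 + 11×4.0 + 10×5.2 + 6×5.4 = 214.2.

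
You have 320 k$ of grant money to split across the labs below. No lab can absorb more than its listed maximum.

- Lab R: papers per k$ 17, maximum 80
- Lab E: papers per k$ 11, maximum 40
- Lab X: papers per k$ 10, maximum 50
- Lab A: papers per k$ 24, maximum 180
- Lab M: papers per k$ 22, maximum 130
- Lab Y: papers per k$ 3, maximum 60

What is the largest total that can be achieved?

7350

Order the labs by papers per k$: Lab A 24 > Lab M 22 > Lab R 17 > Lab E 11 > Lab X 10 > Lab Y 3.
Lab A: +180 to 180 (cap) ; 140 left.
Lab M: +130 to 130 (cap) ; 10 left.
Lab R has room for 80 but only 10 remain, so it gets 10.
Total = 17×10 + 24×180 + 22×130 = 7350.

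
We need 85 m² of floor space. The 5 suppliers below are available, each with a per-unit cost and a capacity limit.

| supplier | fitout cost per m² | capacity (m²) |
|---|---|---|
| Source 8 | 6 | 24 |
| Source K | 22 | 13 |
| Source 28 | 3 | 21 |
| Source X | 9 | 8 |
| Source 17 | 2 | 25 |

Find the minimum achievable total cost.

483

Use suppliers in increasing cost order.
Source 17 at 2: take all 25 m² — 60 still needed.
Source 28 at 3: take all 21 m² — 39 still needed.
Source 8 (6): use full 24 — 15 m² to go.
Source X at 9: take all 8 m² — 7 still needed.
Source K at 22: take 7 of its 13 — requirement met.
Cost = 25×2 + 21×3 + 24×6 + 8×9 + 7×22 = 483.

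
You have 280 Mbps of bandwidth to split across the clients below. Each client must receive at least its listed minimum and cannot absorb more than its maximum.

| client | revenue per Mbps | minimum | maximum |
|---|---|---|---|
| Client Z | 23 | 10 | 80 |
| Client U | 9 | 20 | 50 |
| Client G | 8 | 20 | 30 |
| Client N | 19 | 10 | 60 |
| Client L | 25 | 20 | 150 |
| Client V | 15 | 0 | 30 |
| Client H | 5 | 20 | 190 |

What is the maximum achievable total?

Meeting every minimum uses 10+20+20+10+20+0+20 = 100 Mbps, leaving 180.
Order the clients by revenue per Mbps: Client L 25 > Client Z 23 > Client N 19 > Client V 15 > Client U 9 > Client G 8 > Client H 5.
Give Client L 130 more to hit its cap of 150 — 50 left.
Client Z has room for 70 more but only 50 remain, so it gets 60.
Total = 23×60 + 9×20 + 8×20 + 19×10 + 25×150 + 5×20 = 5760.

5760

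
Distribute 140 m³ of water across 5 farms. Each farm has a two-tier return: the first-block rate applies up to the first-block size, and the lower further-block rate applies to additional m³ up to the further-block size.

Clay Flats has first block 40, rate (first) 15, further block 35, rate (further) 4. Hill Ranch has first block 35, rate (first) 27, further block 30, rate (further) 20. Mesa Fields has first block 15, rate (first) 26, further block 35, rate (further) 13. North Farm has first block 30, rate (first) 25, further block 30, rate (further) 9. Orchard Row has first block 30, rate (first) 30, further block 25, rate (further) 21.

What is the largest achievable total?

3610

Order all 10 blocks by rate: Orchard Row/T1 30 > Hill Ranch/T1 27 > Mesa Fields/T1 26 > North Farm/T1 25 > Orchard Row/T2 21 > Hill Ranch/T2 20 > Clay Flats/T1 15 > Mesa Fields/T2 13 > North Farm/T2 9 > Clay Flats/T2 4.
Fill Orchard Row T1 block (30 at 30) — 110 left.
Fill Hill Ranch T1 block (35 at 27) — 75 left.
Fill Mesa Fields T1 block (15 at 26) — 60 left.
North Farm/T1 (25): +30 — 30 left.
Orchard Row T2 at 21: fill all 25 — 5 left.
Hill Ranch/T2: +5 of 30 at 20; pool empty.
Total = 30×30 + 27×35 + 26×15 + 25×30 + 21×25 + 20×5 = 3610.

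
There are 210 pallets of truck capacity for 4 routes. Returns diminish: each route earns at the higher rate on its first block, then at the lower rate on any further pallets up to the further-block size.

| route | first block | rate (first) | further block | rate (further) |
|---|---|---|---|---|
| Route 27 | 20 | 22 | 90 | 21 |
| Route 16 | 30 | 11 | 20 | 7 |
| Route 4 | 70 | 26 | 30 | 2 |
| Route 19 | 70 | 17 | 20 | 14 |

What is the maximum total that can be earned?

Rank every tier by rate: Route 4/T1 26 > Route 27/T1 22 > Route 27/T2 21 > Route 19/T1 17 > Route 19/T2 14 > Route 16/T1 11 > Route 16/T2 7 > Route 4/T2 2.
Route 4 T1 at 26: fill all 70 — 140 left.
Route 27/T1 (22): +20 — 120 left.
Fill Route 27 T2 block (90 at 21) — 30 left.
30 remain; put them into Route 19 T1 at 17.
Total = 26×70 + 22×20 + 21×90 + 17×30 = 4660.

4660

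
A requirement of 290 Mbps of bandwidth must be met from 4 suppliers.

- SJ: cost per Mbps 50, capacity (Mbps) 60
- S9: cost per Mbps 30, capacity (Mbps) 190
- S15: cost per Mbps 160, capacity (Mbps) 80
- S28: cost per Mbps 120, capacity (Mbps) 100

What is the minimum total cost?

Cheapest first:
S9 at 30: take all 190 Mbps — 100 still needed.
SJ (50): use full 60 — 40 Mbps to go.
S28 (120): take the remaining 40 — done.
S15: unused.
Cost = 190×30 + 60×50 + 40×120 = 13500.

13500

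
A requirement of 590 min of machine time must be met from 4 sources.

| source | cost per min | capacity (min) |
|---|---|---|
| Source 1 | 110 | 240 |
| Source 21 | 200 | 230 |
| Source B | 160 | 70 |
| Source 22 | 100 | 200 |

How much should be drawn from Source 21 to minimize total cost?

80

Use sources in increasing cost order.
Take 200 from Source 22 at 100 ; need 390 more.
Take 240 from Source 1 at 110 ; need 150 more.
Take 70 from Source B at 160 ; need 80 more.
Source 21 (200): take the remaining 80 ; done.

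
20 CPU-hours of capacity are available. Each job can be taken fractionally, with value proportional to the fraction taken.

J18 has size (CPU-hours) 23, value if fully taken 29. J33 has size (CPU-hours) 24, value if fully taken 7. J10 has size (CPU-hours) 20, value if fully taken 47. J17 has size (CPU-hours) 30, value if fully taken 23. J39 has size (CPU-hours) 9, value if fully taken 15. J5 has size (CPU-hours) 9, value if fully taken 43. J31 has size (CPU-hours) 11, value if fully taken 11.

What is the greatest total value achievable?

68.85

Sort by value density: J5 43/9≈4.78, J10 47/20≈2.35, J39 15/9≈1.67, J18 29/23≈1.26, J31 11/11≈1, J17 23/30≈0.767, J33 7/24≈0.292.
All 9 CPU-hours of J5 fit (value 43) ; 11 remain.
Only 11 CPU-hours remain; take 11/20 of J10 for value 47×11/20 = 25.85.
Total value = 68.85.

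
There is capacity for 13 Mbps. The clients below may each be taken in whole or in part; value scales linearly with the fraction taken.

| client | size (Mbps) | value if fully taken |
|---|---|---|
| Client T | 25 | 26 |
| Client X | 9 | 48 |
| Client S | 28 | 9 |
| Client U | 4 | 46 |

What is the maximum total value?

94

Rank by value-to-size ratio: Client U 46/4≈11.5, Client X 48/9≈5.33, Client T 26/25≈1.04, Client S 9/28≈0.321.
Client U: take in full, 4 Mbps for value 46 ; 9 left.
All 9 Mbps of Client X fit (value 48) ; 0 remain.
Total value = 94.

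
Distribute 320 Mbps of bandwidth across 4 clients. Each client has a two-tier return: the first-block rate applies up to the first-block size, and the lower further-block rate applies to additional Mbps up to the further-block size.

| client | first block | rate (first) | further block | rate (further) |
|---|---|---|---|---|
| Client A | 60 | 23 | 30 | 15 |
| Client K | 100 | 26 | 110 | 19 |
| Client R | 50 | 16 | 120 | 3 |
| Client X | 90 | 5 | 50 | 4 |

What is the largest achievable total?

Treat each block as its own option and order by rate: Client K/T1 26 > Client A/T1 23 > Client K/T2 19 > Client R/T1 16 > Client A/T2 15 > Client X/T1 5 > Client X/T2 4 > Client R/T2 3.
Fill Client K T1 block (100 at 26) → 220 left.
Fill Client A T1 block (60 at 23) → 160 left.
Client K T2 at 19: fill all 110 → 50 left.
Client R/T1 (16): +50 → 0 left.
Total = 26×100 + 23×60 + 19×110 + 16×50 = 6870.

6870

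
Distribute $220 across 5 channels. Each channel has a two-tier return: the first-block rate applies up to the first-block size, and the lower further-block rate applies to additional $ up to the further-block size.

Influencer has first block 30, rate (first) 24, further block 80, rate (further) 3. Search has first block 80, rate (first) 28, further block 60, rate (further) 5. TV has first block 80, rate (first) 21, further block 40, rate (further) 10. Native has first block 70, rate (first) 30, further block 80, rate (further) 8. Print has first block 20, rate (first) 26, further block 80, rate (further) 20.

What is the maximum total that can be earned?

6000

Treat each block as its own option and order by rate: Native/tier1 30 > Search/tier1 28 > Print/tier1 26 > Influencer/tier1 24 > TV/tier1 21 > Print/tier2 20 > TV/tier2 10 > Native/tier2 8 > Search/tier2 5 > Influencer/tier2 3.
Native/tier1 (30): +70 ; 150 left.
Fill Search tier1 block (80 at 28) ; 70 left.
Print tier1 at 26: fill all 20 ; 50 left.
Fill Influencer tier1 block (30 at 24) ; 20 left.
TV tier1 at 21: only 20 left, fill 20.
Total = 30×70 + 28×80 + 26×20 + 24×30 + 21×20 = 6000.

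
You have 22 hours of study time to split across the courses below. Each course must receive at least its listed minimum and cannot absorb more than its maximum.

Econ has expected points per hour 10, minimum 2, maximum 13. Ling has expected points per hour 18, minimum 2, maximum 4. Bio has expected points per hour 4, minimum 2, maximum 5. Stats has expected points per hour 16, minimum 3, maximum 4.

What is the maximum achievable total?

Meeting every minimum uses 2+2+2+3 = 9 hours, leaving 13.
Order the courses by expected points per hour: Ling 18 > Stats 16 > Econ 10 > Bio 4.
Ling takes 2 more to reach its cap of 4 → 11 left.
Give Stats 1 more to hit its cap of 4 → 10 left.
Only 10 left; Econ takes them to reach 12.
Total = 10×12 + 18×4 + 4×2 + 16×4 = 264.

264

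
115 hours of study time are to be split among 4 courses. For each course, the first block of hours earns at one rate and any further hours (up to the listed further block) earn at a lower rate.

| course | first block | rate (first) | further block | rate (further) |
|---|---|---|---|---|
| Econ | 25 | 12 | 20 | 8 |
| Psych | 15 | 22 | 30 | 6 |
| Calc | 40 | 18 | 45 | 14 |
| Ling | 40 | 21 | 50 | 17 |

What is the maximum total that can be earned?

Order all 8 blocks by rate: Psych/tier1 22 > Ling/tier1 21 > Calc/tier1 18 > Ling/tier2 17 > Calc/tier2 14 > Econ/tier1 12 > Econ/tier2 8 > Psych/tier2 6.
Fill Psych tier1 block (15 at 22) ; 100 left.
Ling tier1 at 21: fill all 40 ; 60 left.
Calc/tier1 (18): +40 ; 20 left.
Ling/tier2: +20 of 50 at 17; pool empty.
Total = 22×15 + 21×40 + 18×40 + 17×20 = 2230.

2230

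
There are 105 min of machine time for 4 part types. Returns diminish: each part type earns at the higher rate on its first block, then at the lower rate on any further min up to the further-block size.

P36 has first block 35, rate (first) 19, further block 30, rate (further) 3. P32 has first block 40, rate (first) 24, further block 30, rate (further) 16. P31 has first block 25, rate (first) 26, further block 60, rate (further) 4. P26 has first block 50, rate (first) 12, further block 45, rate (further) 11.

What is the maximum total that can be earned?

Order all 8 blocks by rate: P31/first 26 > P32/first 24 > P36/first 19 > P32/second 16 > P26/first 12 > P26/second 11 > P31/second 4 > P36/second 3.
P31 first at 26: fill all 25 ; 80 left.
P32/first (24): +40 ; 40 left.
Fill P36 first block (35 at 19) ; 5 left.
5 remain; put them into P32 second at 16.
Total = 26×25 + 24×40 + 19×35 + 16×5 = 2355.

2355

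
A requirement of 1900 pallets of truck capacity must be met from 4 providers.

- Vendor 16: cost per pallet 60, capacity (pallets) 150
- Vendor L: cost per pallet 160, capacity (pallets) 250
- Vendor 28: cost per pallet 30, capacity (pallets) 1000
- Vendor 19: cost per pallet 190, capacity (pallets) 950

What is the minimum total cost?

174000

Cheapest first:
Vendor 28 (30): use full 1000 ; 900 pallets to go.
Take 150 from Vendor 16 at 60 ; need 750 more.
Take 250 from Vendor L at 160 ; need 500 more.
Vendor 19 (190): take the remaining 500 ; done.
Cost = 1000×30 + 150×60 + 250×160 + 500×190 = 174000.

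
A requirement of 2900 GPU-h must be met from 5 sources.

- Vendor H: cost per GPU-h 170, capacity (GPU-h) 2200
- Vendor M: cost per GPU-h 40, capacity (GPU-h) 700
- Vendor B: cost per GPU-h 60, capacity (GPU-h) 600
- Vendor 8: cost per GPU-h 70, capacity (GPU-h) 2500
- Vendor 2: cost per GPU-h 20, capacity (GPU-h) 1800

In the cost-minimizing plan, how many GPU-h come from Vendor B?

400

Fill from the cheapest source first.
Vendor 2 at 20: take all 1800 GPU-h — 1100 still needed.
Take 700 from Vendor M at 40 — need 400 more.
Vendor B (60): take the remaining 400 — done.
Vendor 8, Vendor H: unused.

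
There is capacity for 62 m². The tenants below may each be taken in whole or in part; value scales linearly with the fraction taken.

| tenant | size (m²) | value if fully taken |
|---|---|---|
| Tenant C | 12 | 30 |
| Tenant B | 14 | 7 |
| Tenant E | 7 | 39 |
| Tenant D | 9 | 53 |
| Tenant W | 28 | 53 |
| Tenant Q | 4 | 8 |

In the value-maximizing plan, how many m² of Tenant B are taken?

Best value per unit of size first: Tenant D 53/9≈5.89, Tenant E 39/7≈5.57, Tenant C 30/12≈2.5, Tenant Q 8/4≈2, Tenant W 53/28≈1.89, Tenant B 7/14≈0.5.
All 9 m² of Tenant D fit (value 53) — 53 remain.
Tenant E: take in full, 7 m² for value 39 — 46 left.
Tenant C: take in full, 12 m² for value 30 — 34 left.
All 4 m² of Tenant Q fit (value 8) — 30 remain.
Take all of Tenant W (28 m², value 53) — 2 m² left.
Fill the last 2 m² with part of Tenant B: 2/14 of it earns 1.

2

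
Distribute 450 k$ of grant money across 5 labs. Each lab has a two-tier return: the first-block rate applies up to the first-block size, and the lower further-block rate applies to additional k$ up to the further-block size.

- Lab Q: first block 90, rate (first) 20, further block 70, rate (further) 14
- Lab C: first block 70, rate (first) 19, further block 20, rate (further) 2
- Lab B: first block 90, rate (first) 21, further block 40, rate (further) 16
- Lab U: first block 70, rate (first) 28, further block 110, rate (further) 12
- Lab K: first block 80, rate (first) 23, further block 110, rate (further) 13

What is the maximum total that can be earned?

Treat each block as its own option and order by rate: Lab U/T1 28 > Lab K/T1 23 > Lab B/T1 21 > Lab Q/T1 20 > Lab C/T1 19 > Lab B/T2 16 > Lab Q/T2 14 > Lab K/T2 13 > Lab U/T2 12 > Lab C/T2 2.
Lab U T1 at 28: fill all 70 ; 380 left.
Lab K/T1 (23): +80 ; 300 left.
Fill Lab B T1 block (90 at 21) ; 210 left.
Fill Lab Q T1 block (90 at 20) ; 120 left.
Lab C T1 at 19: fill all 70 ; 50 left.
Lab B/T2 (16): +40 ; 10 left.
Lab Q T2 at 14: only 10 left, fill 10.
Total = 28×70 + 23×80 + 21×90 + 20×90 + 19×70 + 16×40 + 14×10 = 9600.

9600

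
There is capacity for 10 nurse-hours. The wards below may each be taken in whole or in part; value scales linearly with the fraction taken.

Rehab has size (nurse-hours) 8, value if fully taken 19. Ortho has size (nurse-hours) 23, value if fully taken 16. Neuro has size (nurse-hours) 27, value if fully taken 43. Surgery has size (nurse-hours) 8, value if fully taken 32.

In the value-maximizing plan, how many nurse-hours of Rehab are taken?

2

Best value per unit of size first: Surgery 32/8≈4, Rehab 19/8≈2.38, Neuro 43/27≈1.59, Ortho 16/23≈0.696.
All 8 nurse-hours of Surgery fit (value 32) — 2 remain.
2 nurse-hours left: a 2/8 share of Rehab gives 19×2/8 = 4.75.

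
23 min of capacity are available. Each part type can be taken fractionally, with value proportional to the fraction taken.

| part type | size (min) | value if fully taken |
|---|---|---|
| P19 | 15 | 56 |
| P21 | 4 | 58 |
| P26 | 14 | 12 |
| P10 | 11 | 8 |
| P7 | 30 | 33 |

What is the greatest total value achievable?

118.4

Rank by value-to-size ratio: P21 58/4≈14.5, P19 56/15≈3.73, P7 33/30≈1.1, P26 12/14≈0.857, P10 8/11≈0.727.
Take all of P21 (4 min, value 58) — 19 min left.
P19: take in full, 15 min for value 56 — 4 left.
4 min left: a 4/30 share of P7 gives 33×4/30 = 4.4.
Total value = 118.4.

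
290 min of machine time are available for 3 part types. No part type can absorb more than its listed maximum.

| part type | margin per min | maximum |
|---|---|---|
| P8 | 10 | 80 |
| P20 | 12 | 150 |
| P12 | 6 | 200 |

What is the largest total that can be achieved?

2960

Highest margin per min first: P20 12 > P8 10 > P12 6.
Give P20 150 to hit its cap of 150 → 140 left.
P8 takes 80 to reach its cap of 80 → 60 left.
P12 has room for 200 but only 60 remain, so it gets 60.
Total = 10×80 + 12×150 + 6×60 = 2960.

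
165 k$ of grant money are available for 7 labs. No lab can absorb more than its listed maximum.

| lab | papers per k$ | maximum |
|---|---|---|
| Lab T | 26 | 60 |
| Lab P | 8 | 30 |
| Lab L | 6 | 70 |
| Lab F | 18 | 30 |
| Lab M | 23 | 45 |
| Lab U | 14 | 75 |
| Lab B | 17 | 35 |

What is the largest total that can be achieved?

3645

Rank by papers per k$: Lab T 26 > Lab M 23 > Lab F 18 > Lab B 17 > Lab U 14 > Lab P 8 > Lab L 6.
Give Lab T 60 to hit its cap of 60 → 105 left.
Lab M: +45 to 45 (cap) → 60 left.
Lab F takes 30 to reach its cap of 30 → 30 left.
Only 30 left; Lab B takes them to reach 30.
Total = 26×60 + 18×30 + 23×45 + 17×30 = 3645.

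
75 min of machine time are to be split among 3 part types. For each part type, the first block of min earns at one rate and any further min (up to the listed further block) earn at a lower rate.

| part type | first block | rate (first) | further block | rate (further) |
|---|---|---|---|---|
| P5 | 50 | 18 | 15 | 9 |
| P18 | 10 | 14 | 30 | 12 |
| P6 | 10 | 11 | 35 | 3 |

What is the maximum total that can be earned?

Order all 6 blocks by rate: P5/T1 18 > P18/T1 14 > P18/T2 12 > P6/T1 11 > P5/T2 9 > P6/T2 3.
Fill P5 T1 block (50 at 18) ; 25 left.
P18 T1 at 14: fill all 10 ; 15 left.
P18/T2: +15 of 30 at 12; pool empty.
Total = 18×50 + 14×10 + 12×15 = 1220.

1220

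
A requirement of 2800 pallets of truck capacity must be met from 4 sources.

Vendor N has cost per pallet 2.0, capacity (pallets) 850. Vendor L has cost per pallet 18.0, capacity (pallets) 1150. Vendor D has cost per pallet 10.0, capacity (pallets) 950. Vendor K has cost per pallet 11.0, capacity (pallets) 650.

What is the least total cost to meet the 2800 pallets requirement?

24650

Cheapest first:
Vendor N (2.0): use full 850 ; 1950 pallets to go.
Vendor D at 10.0: take all 950 pallets ; 1000 still needed.
Take 650 from Vendor K at 11.0 ; need 350 more.
Vendor L at 18.0: take 350 of its 1150 ; requirement met.
Cost = 850×2.0 + 950×10.0 + 650×11.0 + 350×18.0 = 24650.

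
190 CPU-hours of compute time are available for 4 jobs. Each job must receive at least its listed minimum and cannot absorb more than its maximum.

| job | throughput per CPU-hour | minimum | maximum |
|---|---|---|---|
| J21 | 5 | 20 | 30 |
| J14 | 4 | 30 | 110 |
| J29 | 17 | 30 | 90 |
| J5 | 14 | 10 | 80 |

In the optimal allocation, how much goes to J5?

Meeting every minimum uses 20+30+30+10 = 90 CPU-hours, leaving 100.
Order the jobs by throughput per CPU-hour: J29 17 > J5 14 > J21 5 > J14 4.
J29: +60 to 90 (cap) ; 40 left.
Only 40 left; J5 takes them to reach 50.

50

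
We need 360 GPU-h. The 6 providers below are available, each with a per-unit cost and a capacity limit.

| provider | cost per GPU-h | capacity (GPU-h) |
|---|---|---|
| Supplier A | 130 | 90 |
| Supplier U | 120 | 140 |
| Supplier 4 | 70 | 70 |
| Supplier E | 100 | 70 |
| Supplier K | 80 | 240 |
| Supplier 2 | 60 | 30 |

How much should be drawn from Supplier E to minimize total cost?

20

Fill from the cheapest provider first.
Supplier 2 at 60: take all 30 GPU-h — 330 still needed.
Take 70 from Supplier 4 at 70 — need 260 more.
Supplier K at 80: take all 240 GPU-h — 20 still needed.
Supplier E at 100: take 20 of its 70 — requirement met.
Supplier U, Supplier A: unused.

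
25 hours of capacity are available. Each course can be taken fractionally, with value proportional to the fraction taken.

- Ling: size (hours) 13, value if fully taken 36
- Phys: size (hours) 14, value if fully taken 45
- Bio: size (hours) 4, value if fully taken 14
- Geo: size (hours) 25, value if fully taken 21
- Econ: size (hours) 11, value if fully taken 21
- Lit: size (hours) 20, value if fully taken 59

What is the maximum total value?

Sort by value density: Bio 14/4≈3.5, Phys 45/14≈3.21, Lit 59/20≈2.95, Ling 36/13≈2.77, Econ 21/11≈1.91, Geo 21/25≈0.84.
Take all of Bio (4 hours, value 14) ; 21 hours left.
Phys: take in full, 14 hours for value 45 ; 7 left.
Only 7 hours remain; take 7/20 of Lit for value 59×7/20 = 20.65.
Total value = 79.65.

79.65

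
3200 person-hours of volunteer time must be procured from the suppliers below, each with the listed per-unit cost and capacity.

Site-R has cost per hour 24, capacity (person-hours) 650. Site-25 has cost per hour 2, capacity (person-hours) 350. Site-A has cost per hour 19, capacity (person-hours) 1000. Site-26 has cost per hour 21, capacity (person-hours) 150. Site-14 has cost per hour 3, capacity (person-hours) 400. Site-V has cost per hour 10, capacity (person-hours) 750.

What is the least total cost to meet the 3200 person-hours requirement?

44750

Fill from the cheapest supplier first.
Take 350 from Site-25 at 2 ; need 2850 more.
Site-14 (3): use full 400 ; 2450 person-hours to go.
Site-V (10): use full 750 ; 1700 person-hours to go.
Site-A (19): use full 1000 ; 700 person-hours to go.
Take 150 from Site-26 at 21 ; need 550 more.
Take 550 from Site-R at 24 to finish.
Cost = 350×2 + 400×3 + 750×10 + 1000×19 + 150×21 + 550×24 = 44750.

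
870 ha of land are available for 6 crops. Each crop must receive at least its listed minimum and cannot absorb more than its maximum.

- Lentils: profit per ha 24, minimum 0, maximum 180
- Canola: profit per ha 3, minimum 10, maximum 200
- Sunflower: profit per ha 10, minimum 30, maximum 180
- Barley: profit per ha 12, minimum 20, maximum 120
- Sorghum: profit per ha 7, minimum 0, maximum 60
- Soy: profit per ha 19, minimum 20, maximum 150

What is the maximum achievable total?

Meeting every minimum uses 0+10+30+20+0+20 = 80 ha, leaving 790.
Highest profit per ha first: Lentils 24 > Soy 19 > Barley 12 > Sunflower 10 > Sorghum 7 > Canola 3.
Lentils: +180 to 180 (cap) ; 610 left.
Give Soy 130 more to hit its cap of 150 ; 480 left.
Give Barley 100 more to hit its cap of 120 ; 380 left.
Give Sunflower 150 more to hit its cap of 180 ; 230 left.
Sorghum: +60 to 60 (cap) ; 170 left.
Canola has room for 190 more but only 170 remain, so it gets 180.
Total = 24×180 + 3×180 + 10×180 + 12×120 + 7×60 + 19×150 = 11370.

11370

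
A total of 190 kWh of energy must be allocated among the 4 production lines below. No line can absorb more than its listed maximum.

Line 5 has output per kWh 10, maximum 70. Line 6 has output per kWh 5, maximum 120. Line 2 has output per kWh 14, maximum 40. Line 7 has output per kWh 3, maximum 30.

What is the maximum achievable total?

Highest output per kWh first: Line 2 14 > Line 5 10 > Line 6 5 > Line 7 3.
Line 2 takes 40 to reach its cap of 40 ; 150 left.
Line 5: +70 to 70 (cap) ; 80 left.
Line 6: +80 (room for 120) → 80. Pool exhausted.
Total = 10×70 + 5×80 + 14×40 = 1660.

1660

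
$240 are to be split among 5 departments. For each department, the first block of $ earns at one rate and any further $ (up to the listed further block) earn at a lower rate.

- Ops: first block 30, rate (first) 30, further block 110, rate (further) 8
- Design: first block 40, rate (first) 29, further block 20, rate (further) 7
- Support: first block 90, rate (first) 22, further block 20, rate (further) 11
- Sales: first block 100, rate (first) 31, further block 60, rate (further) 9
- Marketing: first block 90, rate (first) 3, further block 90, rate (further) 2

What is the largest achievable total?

Rank every tier by rate: Sales/tier1 31 > Ops/tier1 30 > Design/tier1 29 > Support/tier1 22 > Support/tier2 11 > Sales/tier2 9 > Ops/tier2 8 > Design/tier2 7 > Marketing/tier1 3 > Marketing/tier2 2.
Sales tier1 at 31: fill all 100 ; 140 left.
Fill Ops tier1 block (30 at 30) ; 110 left.
Design tier1 at 29: fill all 40 ; 70 left.
70 remain; put them into Support tier1 at 22.
Total = 31×100 + 30×30 + 29×40 + 22×70 = 6700.

6700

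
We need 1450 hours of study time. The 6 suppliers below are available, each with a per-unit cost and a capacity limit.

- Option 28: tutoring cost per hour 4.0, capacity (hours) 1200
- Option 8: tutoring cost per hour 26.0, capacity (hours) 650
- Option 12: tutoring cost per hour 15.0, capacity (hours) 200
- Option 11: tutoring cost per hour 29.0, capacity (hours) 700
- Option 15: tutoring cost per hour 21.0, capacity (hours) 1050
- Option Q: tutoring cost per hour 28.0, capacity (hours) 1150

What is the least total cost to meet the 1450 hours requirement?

Cheapest first:
Option 28 at 4.0: take all 1200 hours — 250 still needed.
Option 12 (15.0): use full 200 — 50 hours to go.
Option 15 (21.0): take the remaining 50 — done.
Option 8, Option Q, Option 11: unused.
Cost = 1200×4.0 + 200×15.0 + 50×21.0 = 8850.

8850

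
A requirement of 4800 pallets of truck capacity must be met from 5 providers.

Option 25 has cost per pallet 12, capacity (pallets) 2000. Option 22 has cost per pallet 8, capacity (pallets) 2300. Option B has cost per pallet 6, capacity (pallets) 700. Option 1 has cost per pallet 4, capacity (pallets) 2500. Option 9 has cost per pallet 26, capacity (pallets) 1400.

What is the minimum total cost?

27000

Cheapest first:
Option 1 at 4: take all 2500 pallets ; 2300 still needed.
Option B at 6: take all 700 pallets ; 1600 still needed.
Take 1600 from Option 22 at 8 to finish.
Option 25, Option 9: unused.
Cost = 2500×4 + 700×6 + 1600×8 = 27000.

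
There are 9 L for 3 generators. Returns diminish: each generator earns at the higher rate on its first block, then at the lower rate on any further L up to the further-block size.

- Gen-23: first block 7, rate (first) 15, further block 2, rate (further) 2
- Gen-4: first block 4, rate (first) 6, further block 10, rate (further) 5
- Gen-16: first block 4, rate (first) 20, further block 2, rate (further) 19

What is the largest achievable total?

Rank every tier by rate: Gen-16/tier1 20 > Gen-16/tier2 19 > Gen-23/tier1 15 > Gen-4/tier1 6 > Gen-4/tier2 5 > Gen-23/tier2 2.
Gen-16/tier1 (20): +4 — 5 left.
Gen-16 tier2 at 19: fill all 2 — 3 left.
Gen-23/tier1: +3 of 7 at 15; pool empty.
Total = 20×4 + 19×2 + 15×3 = 163.

163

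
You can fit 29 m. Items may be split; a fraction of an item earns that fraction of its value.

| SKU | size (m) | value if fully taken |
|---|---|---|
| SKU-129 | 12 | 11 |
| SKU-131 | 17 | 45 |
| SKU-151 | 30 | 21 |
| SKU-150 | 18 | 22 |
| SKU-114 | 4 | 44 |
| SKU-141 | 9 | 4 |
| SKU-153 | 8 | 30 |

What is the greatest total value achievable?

119

Best value per unit of size first: SKU-114 44/4≈11, SKU-153 30/8≈3.75, SKU-131 45/17≈2.65, SKU-150 22/18≈1.22, SKU-129 11/12≈0.917, SKU-151 21/30≈0.7, SKU-141 4/9≈0.444.
SKU-114: take in full, 4 m for value 44 → 25 left.
Take all of SKU-153 (8 m, value 30) → 17 m left.
SKU-131: take in full, 17 m for value 45 → 0 left.
Total value = 119.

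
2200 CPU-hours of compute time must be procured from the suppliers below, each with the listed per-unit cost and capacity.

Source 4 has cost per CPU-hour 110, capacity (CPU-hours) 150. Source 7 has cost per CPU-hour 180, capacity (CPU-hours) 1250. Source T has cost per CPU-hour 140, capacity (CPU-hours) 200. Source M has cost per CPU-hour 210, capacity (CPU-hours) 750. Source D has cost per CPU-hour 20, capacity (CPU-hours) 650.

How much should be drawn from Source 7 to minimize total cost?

Fill from the cheapest supplier first.
Take 650 from Source D at 20 — need 1550 more.
Source 4 (110): use full 150 — 1400 CPU-hours to go.
Source T at 140: take all 200 CPU-hours — 1200 still needed.
Take 1200 from Source 7 at 180 to finish.
Source M: unused.

1200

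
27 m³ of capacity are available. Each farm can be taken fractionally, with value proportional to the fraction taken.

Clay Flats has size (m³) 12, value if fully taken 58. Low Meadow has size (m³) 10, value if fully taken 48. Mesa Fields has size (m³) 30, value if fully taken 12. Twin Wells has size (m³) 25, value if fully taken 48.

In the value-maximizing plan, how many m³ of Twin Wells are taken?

Rank by value-to-size ratio: Clay Flats 58/12≈4.83, Low Meadow 48/10≈4.8, Twin Wells 48/25≈1.92, Mesa Fields 12/30≈0.4.
Clay Flats: take in full, 12 m³ for value 58 → 15 left.
Low Meadow: take in full, 10 m³ for value 48 → 5 left.
Only 5 m³ remain; take 5/25 of Twin Wells for value 48×5/25 = 9.6.

5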